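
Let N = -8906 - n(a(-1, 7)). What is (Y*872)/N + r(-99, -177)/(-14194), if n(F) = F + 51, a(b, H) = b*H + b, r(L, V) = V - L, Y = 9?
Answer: -18449415/21170351 ≈ -0.87147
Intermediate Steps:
a(b, H) = b + H*b (a(b, H) = H*b + b = b + H*b)
n(F) = 51 + F
N = -8949 (N = -8906 - (51 - (1 + 7)) = -8906 - (51 - 1*8) = -8906 - (51 - 8) = -8906 - 1*43 = -8906 - 43 = -8949)
(Y*872)/N + r(-99, -177)/(-14194) = (9*872)/(-8949) + (-177 - 1*(-99))/(-14194) = 7848*(-1/8949) + (-177 + 99)*(-1/14194) = -2616/2983 - 78*(-1/14194) = -2616/2983 + 39/7097 = -18449415/21170351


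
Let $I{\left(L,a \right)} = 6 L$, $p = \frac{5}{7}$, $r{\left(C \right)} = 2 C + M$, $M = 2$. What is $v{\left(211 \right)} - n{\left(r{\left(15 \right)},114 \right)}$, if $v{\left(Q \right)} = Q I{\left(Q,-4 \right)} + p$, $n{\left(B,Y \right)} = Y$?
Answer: $\frac{1869089}{7} \approx 2.6701 \cdot 10^{5}$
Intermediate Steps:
$r{\left(C \right)} = 2 + 2 C$ ($r{\left(C \right)} = 2 C + 2 = 2 + 2 C$)
$p = \frac{5}{7}$ ($p = 5 \cdot \frac{1}{7} = \frac{5}{7} \approx 0.71429$)
$v{\left(Q \right)} = \frac{5}{7} + 6 Q^{2}$ ($v{\left(Q \right)} = Q 6 Q + \frac{5}{7} = 6 Q^{2} + \frac{5}{7} = \frac{5}{7} + 6 Q^{2}$)
$v{\left(211 \right)} - n{\left(r{\left(15 \right)},114 \right)} = \left(\frac{5}{7} + 6 \cdot 211^{2}\right) - 114 = \left(\frac{5}{7} + 6 \cdot 44521\right) - 114 = \left(\frac{5}{7} + 267126\right) - 114 = \frac{1869887}{7} - 114 = \frac{1869089}{7}$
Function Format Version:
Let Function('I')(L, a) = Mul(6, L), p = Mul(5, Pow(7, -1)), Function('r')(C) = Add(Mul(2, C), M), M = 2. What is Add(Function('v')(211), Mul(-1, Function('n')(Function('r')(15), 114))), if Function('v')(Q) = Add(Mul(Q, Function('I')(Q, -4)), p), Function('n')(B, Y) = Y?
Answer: Rational(1869089, 7) ≈ 2.6701e+5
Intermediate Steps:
Function('r')(C) = Add(2, Mul(2, C)) (Function('r')(C) = Add(Mul(2, C), 2) = Add(2, Mul(2, C)))
p = Rational(5, 7) (p = Mul(5, Rational(1, 7)) = Rational(5, 7) ≈ 0.71429)
Function('v')(Q) = Add(Rational(5, 7), Mul(6, Pow(Q, 2))) (Function('v')(Q) = Add(Mul(Q, Mul(6, Q)), Rational(5, 7)) = Add(Mul(6, Pow(Q, 2)), Rational(5, 7)) = Add(Rational(5, 7), Mul(6, Pow(Q, 2))))
Add(Function('v')(211), Mul(-1, Function('n')(Function('r')(15), 114))) = Add(Add(Rational(5, 7), Mul(6, Pow(211, 2))), Mul(-1, 114)) = Add(Add(Rational(5, 7), Mul(6, 44521)), -114) = Add(Add(Rational(5, 7), 267126), -114) = Add(Rational(1869887, 7), -114) = Rational(1869089, 7)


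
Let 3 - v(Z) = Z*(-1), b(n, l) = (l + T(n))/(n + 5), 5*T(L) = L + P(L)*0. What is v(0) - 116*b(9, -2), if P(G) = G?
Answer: 163/35 ≈ 4.6571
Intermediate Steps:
T(L) = L/5 (T(L) = (L + L*0)/5 = (L + 0)/5 = L/5)
b(n, l) = (l + n/5)/(5 + n) (b(n, l) = (l + n/5)/(n + 5) = (l + n/5)/(5 + n))
v(Z) = 3 + Z (v(Z) = 3 - Z*(-1) = 3 - (-1)*Z = 3 + Z)
v(0) - 116*b(9, -2) = (3 + 0) - 116*(-2 + (⅕)*9)/(5 + 9) = 3 - 116*(-2 + 9/5)/14 = 3 - 58*(-1)/(7*5) = 3 - 116*(-1/70) = 3 + 58/35 = 163/35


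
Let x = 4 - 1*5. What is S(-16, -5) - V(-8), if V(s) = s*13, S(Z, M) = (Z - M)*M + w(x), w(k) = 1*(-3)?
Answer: 156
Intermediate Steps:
x = -1 (x = 4 - 5 = -1)
w(k) = -3
S(Z, M) = -3 + M*(Z - M) (S(Z, M) = (Z - M)*M - 3 = M*(Z - M) - 3 = -3 + M*(Z - M))
V(s) = 13*s
S(-16, -5) - V(-8) = (-3 - 1*(-5)² - 5*(-16)) - 13*(-8) = (-3 - 1*25 + 80) - 1*(-104) = (-3 - 25 + 80) + 104 = 52 + 104 = 156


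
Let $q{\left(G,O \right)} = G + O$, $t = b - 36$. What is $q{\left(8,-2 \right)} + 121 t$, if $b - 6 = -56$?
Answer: $-10400$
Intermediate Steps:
$b = -50$ ($b = 6 - 56 = -50$)
$t = -86$ ($t = -50 - 36 = -86$)
$q{\left(8,-2 \right)} + 121 t = \left(8 - 2\right) + 121 \left(-86\right) = 6 - 10406 = -10400$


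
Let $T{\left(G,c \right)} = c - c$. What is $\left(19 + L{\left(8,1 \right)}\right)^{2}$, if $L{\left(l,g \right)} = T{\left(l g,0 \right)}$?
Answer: $361$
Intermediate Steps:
$T{\left(G,c \right)} = 0$
$L{\left(l,g \right)} = 0$
$\left(19 + L{\left(8,1 \right)}\right)^{2} = \left(19 + 0\right)^{2} = 19^{2} = 361$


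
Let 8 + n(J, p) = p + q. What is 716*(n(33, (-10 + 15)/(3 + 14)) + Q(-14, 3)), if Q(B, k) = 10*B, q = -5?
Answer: -1858736/17 ≈ -1.0934e+5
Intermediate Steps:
n(J, p) = -13 + p (n(J, p) = -8 + (p - 5) = -8 + (-5 + p) = -13 + p)
716*(n(33, (-10 + 15)/(3 + 14)) + Q(-14, 3)) = 716*((-13 + (-10 + 15)/(3 + 14)) + 10*(-14)) = 716*((-13 + 5/17) - 140) = 716*(-216/17 - 140) = 716*(-2596/17) = -1858736/17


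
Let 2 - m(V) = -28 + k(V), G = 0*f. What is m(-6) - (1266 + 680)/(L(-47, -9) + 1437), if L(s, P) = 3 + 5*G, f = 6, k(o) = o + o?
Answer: 29267/720 ≈ 40.649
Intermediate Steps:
k(o) = 2*o
G = 0 (G = 0*6 = 0)
m(V) = 30 - 2*V (m(V) = 2 - (-28 + 2*V) = 2 + (28 - 2*V) = 30 - 2*V)
L(s, P) = 3 (L(s, P) = 3 + 5*0 = 3 + 0 = 3)
m(-6) - (1266 + 680)/(L(-47, -9) + 1437) = (30 - 2*(-6)) - (1266 + 680)/(3 + 1437) = (30 + 12) - 1946/1440 = 42 - 1946/1440 = 42 - 1*973/720 = 42 - 973/720 = 29267/720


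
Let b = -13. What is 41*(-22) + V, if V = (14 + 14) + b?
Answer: -887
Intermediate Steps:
V = 15 (V = (14 + 14) - 13 = 28 - 13 = 15)
41*(-22) + V = 41*(-22) + 15 = -902 + 15 = -887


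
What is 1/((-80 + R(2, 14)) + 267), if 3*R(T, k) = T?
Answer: 3/563 ≈ 0.0053286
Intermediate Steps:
R(T, k) = T/3
1/((-80 + R(2, 14)) + 267) = 1/((-80 + (⅓)*2) + 267) = 1/((-80 + ⅔) + 267) = 1/(-238/3 + 267) = 1/(563/3) = 3/563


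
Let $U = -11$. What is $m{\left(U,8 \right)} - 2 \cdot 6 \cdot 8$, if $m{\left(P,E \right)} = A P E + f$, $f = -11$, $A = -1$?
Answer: $-19$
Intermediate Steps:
$m{\left(P,E \right)} = -11 - E P$ ($m{\left(P,E \right)} = - P E - 11 = - E P - 11 = -11 - E P$)
$m{\left(U,8 \right)} - 2 \cdot 6 \cdot 8 = \left(-11 - 8 \left(-11\right)\right) - 2 \cdot 6 \cdot 8 = \left(-11 + 88\right) - 12 \cdot 8 = 77 - 96 = -19$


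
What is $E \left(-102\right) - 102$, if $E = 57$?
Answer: $-5916$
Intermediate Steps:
$E \left(-102\right) - 102 = 57 \left(-102\right) - 102 = -5814 - 102 = -5916$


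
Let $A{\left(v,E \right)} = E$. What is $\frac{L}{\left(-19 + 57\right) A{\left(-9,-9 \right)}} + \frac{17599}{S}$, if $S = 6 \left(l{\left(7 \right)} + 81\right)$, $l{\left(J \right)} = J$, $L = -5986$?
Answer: $\frac{1529911}{30096} \approx 50.834$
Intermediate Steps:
$S = 528$ ($S = 6 \left(7 + 81\right) = 6 \cdot 88 = 528$)
$\frac{L}{\left(-19 + 57\right) A{\left(-9,-9 \right)}} + \frac{17599}{S} = - \frac{5986}{\left(-19 + 57\right) \left(-9\right)} + \frac{17599}{528} = - \frac{5986}{38 \left(-9\right)} + 17599 \cdot \frac{1}{528} = - \frac{5986}{-342} + \frac{17599}{528} = \left(-5986\right) \left(- \frac{1}{342}\right) + \frac{17599}{528} = \frac{2993}{171} + \frac{17599}{528} = \frac{1529911}{30096}$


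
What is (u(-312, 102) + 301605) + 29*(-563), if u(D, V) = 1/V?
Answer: 29098357/102 ≈ 2.8528e+5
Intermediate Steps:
(u(-312, 102) + 301605) + 29*(-563) = (1/102 + 301605) + 29*(-563) = (1/102 + 301605) - 16327 = 30763711/102 - 16327 = 29098357/102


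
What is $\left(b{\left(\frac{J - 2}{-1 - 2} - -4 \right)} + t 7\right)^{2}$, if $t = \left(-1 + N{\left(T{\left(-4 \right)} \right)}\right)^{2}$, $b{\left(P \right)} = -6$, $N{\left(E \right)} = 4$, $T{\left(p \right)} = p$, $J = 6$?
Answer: $3249$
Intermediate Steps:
$t = 9$ ($t = \left(-1 + 4\right)^{2} = 3^{2} = 9$)
$\left(b{\left(\frac{J - 2}{-1 - 2} - -4 \right)} + t 7\right)^{2} = \left(-6 + 9 \cdot 7\right)^{2} = \left(-6 + 63\right)^{2} = 57^{2} = 3249$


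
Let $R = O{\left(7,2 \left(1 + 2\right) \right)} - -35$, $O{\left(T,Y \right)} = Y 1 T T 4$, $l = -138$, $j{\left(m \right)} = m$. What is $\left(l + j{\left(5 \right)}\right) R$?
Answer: $-161063$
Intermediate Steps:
$O{\left(T,Y \right)} = 4 Y T^{2}$ ($O{\left(T,Y \right)} = Y T^{2} \cdot 4 = Y 4 T^{2} = 4 Y T^{2}$)
$R = 1211$ ($R = 4 \cdot 2 \left(1 + 2\right) 7^{2} - -35 = 4 \cdot 2 \cdot 3 \cdot 49 + 35 = 4 \cdot 6 \cdot 49 + 35 = 1176 + 35 = 1211$)
$\left(l + j{\left(5 \right)}\right) R = \left(-138 + 5\right) 1211 = \left(-133\right) 1211 = -161063$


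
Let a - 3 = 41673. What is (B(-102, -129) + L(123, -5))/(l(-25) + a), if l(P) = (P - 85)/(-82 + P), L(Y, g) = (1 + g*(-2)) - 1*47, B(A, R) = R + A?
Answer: -28569/4459442 ≈ -0.0064064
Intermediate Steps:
a = 41676 (a = 3 + 41673 = 41676)
B(A, R) = A + R
L(Y, g) = -46 - 2*g (L(Y, g) = (1 - 2*g) - 47 = -46 - 2*g)
l(P) = (-85 + P)/(-82 + P)
(B(-102, -129) + L(123, -5))/(l(-25) + a) = ((-102 - 129) + (-46 - 2*(-5)))/((-85 - 25)/(-82 - 25) + 41676) = (-231 + (-46 + 10))/(-110/(-107) + 41676) = (-231 - 36)/(-1/107*(-110) + 41676) = -267/(110/107 + 41676) = -267/4459442/107 = -267*107/4459442 = -28569/4459442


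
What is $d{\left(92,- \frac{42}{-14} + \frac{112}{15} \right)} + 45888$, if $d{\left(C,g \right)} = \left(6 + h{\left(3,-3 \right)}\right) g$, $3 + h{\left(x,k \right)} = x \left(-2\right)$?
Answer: $\frac{229283}{5} \approx 45857.0$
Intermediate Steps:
$h{\left(x,k \right)} = -3 - 2 x$ ($h{\left(x,k \right)} = -3 + x \left(-2\right) = -3 - 2 x$)
$d{\left(C,g \right)} = - 3 g$ ($d{\left(C,g \right)} = \left(6 - 9\right) g = - 3 g$)
$d{\left(92,- \frac{42}{-14} + \frac{112}{15} \right)} + 45888 = - 3 \left(- \frac{42}{-14} + \frac{112}{15}\right) + 45888 = - 3 \left(\left(-42\right) \left(- \frac{1}{14}\right) + 112 \cdot \frac{1}{15}\right) + 45888 = - 3 \left(3 + \frac{112}{15}\right) + 45888 = \left(-3\right) \frac{157}{15} + 45888 = - \frac{157}{5} + 45888 = \frac{229283}{5}$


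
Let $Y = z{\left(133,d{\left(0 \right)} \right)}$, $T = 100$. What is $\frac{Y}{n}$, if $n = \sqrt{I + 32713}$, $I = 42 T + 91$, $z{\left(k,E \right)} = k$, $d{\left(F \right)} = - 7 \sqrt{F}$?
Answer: $\frac{133 \sqrt{11}}{638} \approx 0.6914$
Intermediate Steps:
$I = 4291$ ($I = 42 \cdot 100 + 91 = 4200 + 91 = 4291$)
$Y = 133$
$n = 58 \sqrt{11}$ ($n = \sqrt{4291 + 32713} = \sqrt{37004} = 58 \sqrt{11} \approx 192.36$)
$\frac{Y}{n} = \frac{133}{58 \sqrt{11}} = 133 \frac{\sqrt{11}}{638} = \frac{133 \sqrt{11}}{638}$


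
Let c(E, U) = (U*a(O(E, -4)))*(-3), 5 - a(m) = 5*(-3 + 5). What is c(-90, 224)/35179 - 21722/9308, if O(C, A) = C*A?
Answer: -366441679/163723066 ≈ -2.2382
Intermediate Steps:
O(C, A) = A*C
a(m) = -5 (a(m) = 5 - 5*(-3 + 5) = 5 - 5*2 = 5 - 1*10 = 5 - 10 = -5)
c(E, U) = 15*U (c(E, U) = (U*(-5))*(-3) = -5*U*(-3) = 15*U)
c(-90, 224)/35179 - 21722/9308 = (15*224)/35179 - 21722/9308 = 3360*(1/35179) - 21722*1/9308 = 3360/35179 - 10861/4654 = -366441679/163723066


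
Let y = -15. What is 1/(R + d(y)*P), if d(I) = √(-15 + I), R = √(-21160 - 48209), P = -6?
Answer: I/(-√69369 + 6*√30) ≈ -0.0043381*I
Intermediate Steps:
R = I*√69369 (R = √(-69369) = I*√69369 ≈ 263.38*I)
1/(R + d(y)*P) = 1/(I*√69369 + √(-15 - 15)*(-6)) = 1/(I*√69369 + √(-30)*(-6)) = 1/(I*√69369 + (I*√30)*(-6)) = 1/(I*√69369 - 6*I*√30)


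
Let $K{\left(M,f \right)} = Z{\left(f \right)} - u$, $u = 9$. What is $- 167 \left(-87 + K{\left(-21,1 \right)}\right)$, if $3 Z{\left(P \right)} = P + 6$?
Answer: $\frac{46927}{3} \approx 15642.0$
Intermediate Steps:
$Z{\left(P \right)} = 2 + \frac{P}{3}$ ($Z{\left(P \right)} = \frac{P + 6}{3} = \frac{6 + P}{3} = 2 + \frac{P}{3}$)
$K{\left(M,f \right)} = -7 + \frac{f}{3}$ ($K{\left(M,f \right)} = \left(2 + \frac{f}{3}\right) - 9 = -7 + \frac{f}{3}$)
$- 167 \left(-87 + K{\left(-21,1 \right)}\right) = - 167 \left(-87 + \left(-7 + \frac{1}{3} \cdot 1\right)\right) = - 167 \left(-87 + \left(-7 + \frac{1}{3}\right)\right) = - 167 \left(-87 - \frac{20}{3}\right) = \left(-167\right) \left(- \frac{281}{3}\right) = \frac{46927}{3}$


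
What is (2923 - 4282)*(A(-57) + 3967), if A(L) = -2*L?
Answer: -5546079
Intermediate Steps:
(2923 - 4282)*(A(-57) + 3967) = (2923 - 4282)*(-2*(-57) + 3967) = -1359*(114 + 3967) = -1359*4081 = -5546079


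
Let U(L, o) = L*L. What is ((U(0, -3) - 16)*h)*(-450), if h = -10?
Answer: -72000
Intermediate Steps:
U(L, o) = L**2
((U(0, -3) - 16)*h)*(-450) = ((0**2 - 16)*(-10))*(-450) = ((0 - 16)*(-10))*(-450) = -16*(-10)*(-450) = 160*(-450) = -72000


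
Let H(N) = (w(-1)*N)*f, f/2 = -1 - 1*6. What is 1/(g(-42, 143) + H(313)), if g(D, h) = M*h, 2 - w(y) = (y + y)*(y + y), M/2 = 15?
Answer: 1/13054 ≈ 7.6605e-5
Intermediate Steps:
M = 30 (M = 2*15 = 30)
w(y) = 2 - 4*y² (w(y) = 2 - (y + y)*(y + y) = 2 - 2*y*2*y = 2 - 4*y²)
f = -14 (f = 2*(-1 - 1*6) = 2*(-1 - 6) = 2*(-7) = -14)
g(D, h) = 30*h
H(N) = 28*N (H(N) = ((2 - 4*(-1)²)*N)*(-14) = ((2 - 4*1)*N)*(-14) = ((2 - 4)*N)*(-14) = -2*N*(-14) = 28*N)
1/(g(-42, 143) + H(313)) = 1/(30*143 + 28*313) = 1/(4290 + 8764) = 1/13054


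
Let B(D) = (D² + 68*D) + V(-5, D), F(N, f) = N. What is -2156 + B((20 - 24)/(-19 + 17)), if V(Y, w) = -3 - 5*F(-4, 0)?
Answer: -1999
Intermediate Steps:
V(Y, w) = 17 (V(Y, w) = -3 - 5*(-4) = -3 + 20 = 17)
B(D) = 17 + D² + 68*D (B(D) = (D² + 68*D) + 17 = 17 + D² + 68*D)
-2156 + B((20 - 24)/(-19 + 17)) = -2156 + (17 + ((20 - 24)/(-19 + 17))² + 68*((20 - 24)/(-19 + 17))) = -2156 + (17 + (-4/(-2))² + 68*(-4/(-2))) = -2156 + (17 + (-4*(-½))² + 68*(-4*(-½))) = -2156 + (17 + 2² + 68*2) = -2156 + (17 + 4 + 136) = -2156 + 157 = -1999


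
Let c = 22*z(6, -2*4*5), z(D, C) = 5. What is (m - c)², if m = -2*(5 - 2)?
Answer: 13456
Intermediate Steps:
m = -6 (m = -2*3 = -6)
c = 110 (c = 22*5 = 110)
(m - c)² = (-6 - 1*110)² = (-6 - 110)² = (-116)² = 13456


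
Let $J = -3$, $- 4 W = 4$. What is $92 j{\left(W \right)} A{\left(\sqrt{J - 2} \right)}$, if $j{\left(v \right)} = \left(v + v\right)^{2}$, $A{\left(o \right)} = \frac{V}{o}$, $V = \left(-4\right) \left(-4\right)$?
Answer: $- \frac{5888 i \sqrt{5}}{5} \approx - 2633.2 i$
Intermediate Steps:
$W = -1$ ($W = \left(- \frac{1}{4}\right) 4 = -1$)
$V = 16$
$A{\left(o \right)} = \frac{16}{o}$
$j{\left(v \right)} = 4 v^{2}$ ($j{\left(v \right)} = \left(2 v\right)^{2} = 4 v^{2}$)
$92 j{\left(W \right)} A{\left(\sqrt{J - 2} \right)} = 92 \cdot 4 \left(-1\right)^{2} \frac{16}{\sqrt{-3 - 2}} = 92 \cdot 4 \cdot 1 \frac{16}{\sqrt{-5}} = 92 \cdot 4 \frac{16}{i \sqrt{5}} = 368 \cdot 16 \left(- \frac{i \sqrt{5}}{5}\right) = 368 \left(- \frac{16 i \sqrt{5}}{5}\right) = - \frac{5888 i \sqrt{5}}{5}$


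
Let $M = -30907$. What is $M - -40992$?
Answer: $10085$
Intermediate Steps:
$M - -40992 = -30907 - -40992 = -30907 + 40992 = 10085$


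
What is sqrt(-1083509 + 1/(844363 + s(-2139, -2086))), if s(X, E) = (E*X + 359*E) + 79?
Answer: I*sqrt(22505572785710880834)/4557522 ≈ 1040.9*I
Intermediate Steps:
s(X, E) = 79 + 359*E + E*X (s(X, E) = (359*E + E*X) + 79 = 79 + 359*E + E*X)
sqrt(-1083509 + 1/(844363 + s(-2139, -2086))) = sqrt(-1083509 + 1/(844363 + (79 + 359*(-2086) - 2086*(-2139)))) = sqrt(-1083509 + 1/(844363 + (79 - 748874 + 4461954))) = sqrt(-1083509 + 1/(844363 + 3713159)) = sqrt(-1083509 + 1/4557522) = sqrt(-4938116104697/4557522) = I*sqrt(22505572785710880834)/4557522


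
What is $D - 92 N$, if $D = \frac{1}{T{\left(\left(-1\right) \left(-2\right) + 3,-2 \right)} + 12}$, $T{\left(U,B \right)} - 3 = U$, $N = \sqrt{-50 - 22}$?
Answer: $\frac{1}{20} - 552 i \sqrt{2} \approx 0.05 - 780.65 i$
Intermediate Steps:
$N = 6 i \sqrt{2}$ ($N = \sqrt{-72} = 6 i \sqrt{2} \approx 8.4853 i$)
$T{\left(U,B \right)} = 3 + U$
$D = \frac{1}{20}$ ($D = \frac{1}{\left(3 + \left(\left(-1\right) \left(-2\right) + 3\right)\right) + 12} = \frac{1}{\left(3 + \left(2 + 3\right)\right) + 12} = \frac{1}{\left(3 + 5\right) + 12} = \frac{1}{8 + 12} = \frac{1}{20} \approx 0.05$)
$D - 92 N = \frac{1}{20} - 92 \cdot 6 i \sqrt{2} = \frac{1}{20} - 552 i \sqrt{2}$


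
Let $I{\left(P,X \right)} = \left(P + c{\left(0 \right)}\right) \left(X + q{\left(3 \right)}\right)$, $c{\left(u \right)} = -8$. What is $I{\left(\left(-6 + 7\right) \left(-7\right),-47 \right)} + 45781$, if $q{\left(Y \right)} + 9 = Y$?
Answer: $46576$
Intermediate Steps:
$q{\left(Y \right)} = -9 + Y$
$I{\left(P,X \right)} = \left(-8 + P\right) \left(-6 + X\right)$ ($I{\left(P,X \right)} = \left(P - 8\right) \left(X + \left(-9 + 3\right)\right) = \left(-8 + P\right) \left(X - 6\right) = \left(-8 + P\right) \left(-6 + X\right)$)
$I{\left(\left(-6 + 7\right) \left(-7\right),-47 \right)} + 45781 = \left(48 - -376 - 6 \left(-6 + 7\right) \left(-7\right) + \left(-6 + 7\right) \left(-7\right) \left(-47\right)\right) + 45781 = \left(48 + 376 - 6 \cdot 1 \left(-7\right) + 1 \left(-7\right) \left(-47\right)\right) + 45781 = \left(48 + 376 - -42 - -329\right) + 45781 = \left(48 + 376 + 42 + 329\right) + 45781 = 795 + 45781 = 46576$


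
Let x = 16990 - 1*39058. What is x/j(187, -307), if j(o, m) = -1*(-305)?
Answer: -22068/305 ≈ -72.354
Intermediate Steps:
j(o, m) = 305
x = -22068 (x = 16990 - 39058 = -22068)
x/j(187, -307) = -22068/305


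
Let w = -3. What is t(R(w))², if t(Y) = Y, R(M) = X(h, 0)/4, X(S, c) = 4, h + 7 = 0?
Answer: 1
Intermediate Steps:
h = -7 (h = -7 + 0 = -7)
R(M) = 1 (R(M) = 4/4 = 4*(¼) = 1)
t(R(w))² = 1² = 1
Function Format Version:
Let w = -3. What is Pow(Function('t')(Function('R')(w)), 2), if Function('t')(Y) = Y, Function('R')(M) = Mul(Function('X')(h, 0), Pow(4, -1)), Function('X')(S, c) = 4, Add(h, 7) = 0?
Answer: 1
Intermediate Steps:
h = -7 (h = Add(-7, 0) = -7)
Function('R')(M) = 1 (Function('R')(M) = Mul(4, Pow(4, -1)) = Mul(4, Rational(1, 4)) = 1)
Pow(Function('t')(Function('R')(w)), 2) = Pow(1, 2) = 1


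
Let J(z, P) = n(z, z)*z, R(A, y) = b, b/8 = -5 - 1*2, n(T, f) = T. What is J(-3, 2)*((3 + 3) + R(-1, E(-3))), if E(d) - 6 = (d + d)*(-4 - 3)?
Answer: -450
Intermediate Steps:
E(d) = 6 - 14*d (E(d) = 6 + (d + d)*(-4 - 3) = 6 + (2*d)*(-7) = 6 - 14*d)
b = -56 (b = 8*(-5 - 1*2) = 8*(-5 - 2) = 8*(-7) = -56)
R(A, y) = -56
J(z, P) = z² (J(z, P) = z*z = z²)
J(-3, 2)*((3 + 3) + R(-1, E(-3))) = (-3)²*((3 + 3) - 56) = 9*(6 - 56) = 9*(-50) = -450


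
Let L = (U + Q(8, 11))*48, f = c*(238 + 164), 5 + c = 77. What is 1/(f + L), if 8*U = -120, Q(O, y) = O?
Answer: 1/28608 ≈ 3.4955e-5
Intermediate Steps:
U = -15 (U = (1/8)*(-120) = -15)
c = 72 (c = -5 + 77 = 72)
f = 28944 (f = 72*(238 + 164) = 72*402 = 28944)
L = -336 (L = (-15 + 8)*48 = -7*48 = -336)
1/(f + L) = 1/(28944 - 336) = 1/28608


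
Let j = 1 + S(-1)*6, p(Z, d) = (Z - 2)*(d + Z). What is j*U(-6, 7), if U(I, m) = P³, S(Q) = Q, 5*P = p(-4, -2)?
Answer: -46656/25 ≈ -1866.2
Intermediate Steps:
p(Z, d) = (-2 + Z)*(Z + d)
P = 36/5 (P = ((-4)² - 2*(-4) - 2*(-2) - 4*(-2))/5 = (16 + 8 + 4 + 8)/5 = (⅕)*36 = 36/5 ≈ 7.2000)
U(I, m) = 46656/125 (U(I, m) = (36/5)³ = 46656/125)
j = -5 (j = 1 - 1*6 = 1 - 6 = -5)
j*U(-6, 7) = -5*46656/125 = -46656/25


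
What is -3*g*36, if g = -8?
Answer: 864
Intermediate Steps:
-3*g*36 = -3*(-8)*36 = 24*36 = 864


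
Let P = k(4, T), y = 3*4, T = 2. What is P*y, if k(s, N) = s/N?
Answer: 24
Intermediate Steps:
y = 12
P = 2 (P = 4/2 = 4*(½) = 2)
P*y = 2*12 = 24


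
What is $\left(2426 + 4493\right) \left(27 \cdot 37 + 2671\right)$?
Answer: $25392730$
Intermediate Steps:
$\left(2426 + 4493\right) \left(27 \cdot 37 + 2671\right) = 6919 \left(999 + 2671\right) = 6919 \cdot 3670 = 25392730$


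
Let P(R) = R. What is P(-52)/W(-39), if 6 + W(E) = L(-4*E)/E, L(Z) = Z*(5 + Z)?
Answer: 2/25 ≈ 0.080000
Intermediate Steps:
W(E) = -26 + 16*E (W(E) = -6 + ((-4*E)*(5 - 4*E))/E = -6 + (-4*E*(5 - 4*E))/E = -6 + (-20 + 16*E) = -26 + 16*E)
P(-52)/W(-39) = -52/(-26 + 16*(-39)) = -52/(-26 - 624) = -52/(-650) = -52*(-1/650) = 2/25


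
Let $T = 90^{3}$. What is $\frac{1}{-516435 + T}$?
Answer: $\frac{1}{212565} \approx 4.7044 \cdot 10^{-6}$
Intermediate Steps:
$T = 729000$
$\frac{1}{-516435 + T} = \frac{1}{-516435 + 729000} = \frac{1}{212565}$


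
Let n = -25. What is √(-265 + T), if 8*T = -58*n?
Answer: I*√335/2 ≈ 9.1515*I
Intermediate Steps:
T = 725/4 (T = (-58*(-25))/8 = (⅛)*1450 = 725/4 ≈ 181.25)
√(-265 + T) = √(-265 + 725/4) = √(-335/4) = I*√335/2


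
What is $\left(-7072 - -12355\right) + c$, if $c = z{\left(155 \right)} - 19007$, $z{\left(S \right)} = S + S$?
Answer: $-13414$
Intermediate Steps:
$z{\left(S \right)} = 2 S$
$c = -18697$ ($c = 2 \cdot 155 - 19007 = 310 - 19007 = -18697$)
$\left(-7072 - -12355\right) + c = \left(-7072 - -12355\right) - 18697 = \left(-7072 + 12355\right) - 18697 = 5283 - 18697 = -13414$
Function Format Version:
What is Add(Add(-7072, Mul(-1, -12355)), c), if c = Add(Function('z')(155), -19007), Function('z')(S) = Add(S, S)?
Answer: -13414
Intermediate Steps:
Function('z')(S) = Mul(2, S)
c = -18697 (c = Add(Mul(2, 155), -19007) = Add(310, -19007) = -18697)
Add(Add(-7072, Mul(-1, -12355)), c) = Add(Add(-7072, Mul(-1, -12355)), -18697) = Add(Add(-7072, 12355), -18697) = Add(5283, -18697) = -13414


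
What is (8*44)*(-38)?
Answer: -13376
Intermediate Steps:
(8*44)*(-38) = 352*(-38) = -13376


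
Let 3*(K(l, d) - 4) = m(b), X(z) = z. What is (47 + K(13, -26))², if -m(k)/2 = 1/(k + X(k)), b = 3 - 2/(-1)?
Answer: 583696/225 ≈ 2594.2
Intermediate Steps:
b = 5 (b = 3 - 2*(-1) = 3 + 2 = 5)
m(k) = -1/k (m(k) = -2/(k + k) = -2*1/(2*k) = -1/k)
K(l, d) = 59/15 (K(l, d) = 4 + (-1/5)/3 = 4 + (-1*⅕)/3 = 4 + (⅓)*(-⅕) = 4 - 1/15 = 59/15)
(47 + K(13, -26))² = (47 + 59/15)² = (764/15)² = 583696/225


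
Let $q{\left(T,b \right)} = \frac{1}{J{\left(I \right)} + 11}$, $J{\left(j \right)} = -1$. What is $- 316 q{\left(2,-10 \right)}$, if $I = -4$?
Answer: $- \frac{158}{5} \approx -31.6$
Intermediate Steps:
$q{\left(T,b \right)} = \frac{1}{10}$ ($q{\left(T,b \right)} = \frac{1}{-1 + 11} = \frac{1}{10}$)
$- 316 q{\left(2,-10 \right)} = \left(-316\right) \frac{1}{10} = - \frac{158}{5}$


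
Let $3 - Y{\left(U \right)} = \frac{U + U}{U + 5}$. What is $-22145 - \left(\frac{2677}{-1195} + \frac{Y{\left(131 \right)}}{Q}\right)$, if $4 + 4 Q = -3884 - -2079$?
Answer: $- \frac{813742683059}{36749835} \approx -22143.0$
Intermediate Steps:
$Q = - \frac{1809}{4}$ ($Q = -1 + \frac{-3884 - -2079}{4} = -1 + \frac{-3884 + 2079}{4} = -1 + \frac{1}{4} \left(-1805\right) = -1 - \frac{1805}{4} = - \frac{1809}{4} \approx -452.25$)
$Y{\left(U \right)} = 3 - \frac{2 U}{5 + U}$ ($Y{\left(U \right)} = 3 - \frac{U + U}{U + 5} = 3 - \frac{2 U}{5 + U}$)
$-22145 - \left(\frac{2677}{-1195} + \frac{Y{\left(131 \right)}}{Q}\right) = -22145 - \left(\frac{2677}{-1195} + \frac{\frac{1}{5 + 131} \left(15 + 131\right)}{- \frac{1809}{4}}\right) = -22145 - \left(2677 \left(- \frac{1}{1195}\right) + \frac{1}{136} \cdot 146 \left(- \frac{4}{1809}\right)\right) = -22145 - \left(- \frac{2677}{1195} + \frac{1}{136} \cdot 146 \left(- \frac{4}{1809}\right)\right) = -22145 - \left(- \frac{2677}{1195} + \frac{73}{68} \left(- \frac{4}{1809}\right)\right) = -22145 - \left(- \frac{2677}{1195} - \frac{73}{30753}\right) = -22145 - - \frac{82413016}{36749835} = -22145 + \frac{82413016}{36749835} = - \frac{813742683059}{36749835}$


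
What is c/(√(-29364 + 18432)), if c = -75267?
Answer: 25089*I*√2733/1822 ≈ 719.87*I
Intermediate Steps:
c/(√(-29364 + 18432)) = -75267/√(-29364 + 18432) = -75267*(-I*√2733/5466) = -(-25089)*I*√2733/1822 = 25089*I*√2733/1822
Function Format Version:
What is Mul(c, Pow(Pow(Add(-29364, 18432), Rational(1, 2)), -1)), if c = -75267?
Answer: Mul(Rational(25089, 1822), I, Pow(2733, Rational(1, 2))) ≈ Mul(719.87, I)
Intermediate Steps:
Mul(c, Pow(Pow(Add(-29364, 18432), Rational(1, 2)), -1)) = Mul(-75267, Pow(Pow(Add(-29364, 18432), Rational(1, 2)), -1)) = Mul(-75267, Pow(Pow(-10932, Rational(1, 2)), -1)) = Mul(-75267, Pow(Mul(2, I, Pow(2733, Rational(1, 2))), -1)) = Mul(-75267, Mul(Rational(-1, 5466), I, Pow(2733, Rational(1, 2)))) = Mul(Rational(25089, 1822), I, Pow(2733, Rational(1, 2)))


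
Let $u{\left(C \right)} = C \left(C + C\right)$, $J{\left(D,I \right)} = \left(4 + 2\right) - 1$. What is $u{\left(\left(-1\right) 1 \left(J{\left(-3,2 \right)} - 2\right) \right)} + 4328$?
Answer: $4346$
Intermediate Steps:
$J{\left(D,I \right)} = 5$ ($J{\left(D,I \right)} = 6 - 1 = 5$)
$u{\left(C \right)} = 2 C^{2}$ ($u{\left(C \right)} = C 2 C = 2 C^{2}$)
$u{\left(\left(-1\right) 1 \left(J{\left(-3,2 \right)} - 2\right) \right)} + 4328 = 2 \left(\left(-1\right) 1 \left(5 - 2\right)\right)^{2} + 4328 = 2 \left(\left(-1\right) 3\right)^{2} + 4328 = 2 \left(-3\right)^{2} + 4328 = 2 \cdot 9 + 4328 = 18 + 4328 = 4346$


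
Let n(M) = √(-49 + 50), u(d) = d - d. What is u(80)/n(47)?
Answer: 0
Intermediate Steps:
u(d) = 0
n(M) = 1 (n(M) = √1 = 1)
u(80)/n(47) = 0/1 = 0*1 = 0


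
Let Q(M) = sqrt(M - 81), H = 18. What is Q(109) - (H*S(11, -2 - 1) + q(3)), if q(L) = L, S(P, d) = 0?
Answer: -3 + 2*sqrt(7) ≈ 2.2915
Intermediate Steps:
Q(M) = sqrt(-81 + M)
Q(109) - (H*S(11, -2 - 1) + q(3)) = sqrt(-81 + 109) - (18*0 + 3) = sqrt(28) - (0 + 3) = 2*sqrt(7) - 1*3 = 2*sqrt(7) - 3 = -3 + 2*sqrt(7)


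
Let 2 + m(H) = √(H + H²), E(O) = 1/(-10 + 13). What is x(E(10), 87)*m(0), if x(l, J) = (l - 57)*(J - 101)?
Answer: -4760/3 ≈ -1586.7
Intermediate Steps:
E(O) = ⅓ (E(O) = 1/3 = ⅓)
x(l, J) = (-101 + J)*(-57 + l) (x(l, J) = (-57 + l)*(-101 + J) = (-101 + J)*(-57 + l))
m(H) = -2 + √(H + H²)
x(E(10), 87)*m(0) = (5757 - 101*⅓ - 57*87 + 87*(⅓))*(-2 + √(0*(1 + 0))) = (5757 - 101/3 - 4959 + 29)*(-2 + √(0*1)) = 2380*(-2 + √0)/3 = 2380*(-2 + 0)/3 = (2380/3)*(-2) = -4760/3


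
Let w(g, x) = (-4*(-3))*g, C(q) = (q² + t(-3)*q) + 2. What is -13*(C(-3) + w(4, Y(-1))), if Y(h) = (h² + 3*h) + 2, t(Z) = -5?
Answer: -962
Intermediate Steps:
C(q) = 2 + q² - 5*q (C(q) = (q² - 5*q) + 2 = 2 + q² - 5*q)
Y(h) = 2 + h² + 3*h
w(g, x) = 12*g
-13*(C(-3) + w(4, Y(-1))) = -13*((2 + (-3)² - 5*(-3)) + 12*4) = -13*((2 + 9 + 15) + 48) = -13*(26 + 48) = -13*74 = -962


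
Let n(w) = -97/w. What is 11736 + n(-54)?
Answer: 633841/54 ≈ 11738.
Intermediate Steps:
11736 + n(-54) = 11736 - 97/(-54) = 11736 - 97*(-1/54) = 11736 + 97/54 = 633841/54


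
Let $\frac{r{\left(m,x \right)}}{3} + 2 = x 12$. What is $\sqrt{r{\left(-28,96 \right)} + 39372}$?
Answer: $3 \sqrt{4758} \approx 206.93$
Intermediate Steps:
$r{\left(m,x \right)} = -6 + 36 x$ ($r{\left(m,x \right)} = -6 + 3 x 12 = -6 + 3 \cdot 12 x = -6 + 36 x$)
$\sqrt{r{\left(-28,96 \right)} + 39372} = \sqrt{\left(-6 + 36 \cdot 96\right) + 39372} = \sqrt{\left(-6 + 3456\right) + 39372} = \sqrt{3450 + 39372} = \sqrt{42822} = 3 \sqrt{4758}$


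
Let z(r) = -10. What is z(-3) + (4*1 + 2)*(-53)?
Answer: -328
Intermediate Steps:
z(-3) + (4*1 + 2)*(-53) = -10 + (4*1 + 2)*(-53) = -10 + (4 + 2)*(-53) = -10 + 6*(-53) = -10 - 318 = -328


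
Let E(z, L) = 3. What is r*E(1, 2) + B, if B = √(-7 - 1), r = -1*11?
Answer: -33 + 2*I*√2 ≈ -33.0 + 2.8284*I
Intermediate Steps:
r = -11
B = 2*I*√2 (B = √(-8) = 2*I*√2 ≈ 2.8284*I)
r*E(1, 2) + B = -11*3 + 2*I*√2 = -33 + 2*I*√2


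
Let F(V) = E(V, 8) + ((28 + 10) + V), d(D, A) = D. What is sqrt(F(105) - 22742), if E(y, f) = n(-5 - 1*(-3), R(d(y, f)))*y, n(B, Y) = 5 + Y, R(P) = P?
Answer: I*sqrt(11049) ≈ 105.11*I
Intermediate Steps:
E(y, f) = y*(5 + y) (E(y, f) = (5 + y)*y = y*(5 + y))
F(V) = 38 + V + V*(5 + V) (F(V) = V*(5 + V) + ((28 + 10) + V) = V*(5 + V) + (38 + V) = 38 + V + V*(5 + V))
sqrt(F(105) - 22742) = sqrt((38 + 105 + 105*(5 + 105)) - 22742) = sqrt((38 + 105 + 105*110) - 22742) = sqrt((38 + 105 + 11550) - 22742) = sqrt(11693 - 22742) = sqrt(-11049) = I*sqrt(11049)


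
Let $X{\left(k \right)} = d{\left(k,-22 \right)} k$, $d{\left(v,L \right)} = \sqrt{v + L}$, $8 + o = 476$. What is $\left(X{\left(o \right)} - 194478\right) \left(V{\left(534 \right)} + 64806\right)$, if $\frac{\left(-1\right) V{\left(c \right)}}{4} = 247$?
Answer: $-12411197004 + 29866824 \sqrt{446} \approx -1.178 \cdot 10^{10}$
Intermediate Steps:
$o = 468$ ($o = -8 + 476 = 468$)
$d{\left(v,L \right)} = \sqrt{L + v}$
$V{\left(c \right)} = -988$ ($V{\left(c \right)} = \left(-4\right) 247 = -988$)
$X{\left(k \right)} = k \sqrt{-22 + k}$ ($X{\left(k \right)} = \sqrt{-22 + k} k = k \sqrt{-22 + k}$)
$\left(X{\left(o \right)} - 194478\right) \left(V{\left(534 \right)} + 64806\right) = \left(468 \sqrt{-22 + 468} - 194478\right) \left(-988 + 64806\right) = \left(468 \sqrt{446} - 194478\right) 63818 = \left(-194478 + 468 \sqrt{446}\right) 63818 = -12411197004 + 29866824 \sqrt{446}$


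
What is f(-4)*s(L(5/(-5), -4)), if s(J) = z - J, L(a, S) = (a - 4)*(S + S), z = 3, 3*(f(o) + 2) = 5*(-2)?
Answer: 592/3 ≈ 197.33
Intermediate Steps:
f(o) = -16/3 (f(o) = -2 + (5*(-2))/3 = -2 + (1/3)*(-10) = -2 - 10/3 = -16/3)
L(a, S) = 2*S*(-4 + a) (L(a, S) = (-4 + a)*(2*S) = 2*S*(-4 + a))
s(J) = 3 - J
f(-4)*s(L(5/(-5), -4)) = -16*(3 - 2*(-4)*(-4 + 5/(-5)))/3 = -16*(3 - 2*(-4)*(-4 + 5*(-1/5)))/3 = -16*(3 - 2*(-4)*(-4 - 1))/3 = -16*(3 - 2*(-4)*(-5))/3 = -16*(3 - 1*40)/3 = -16*(3 - 40)/3 = -16/3*(-37) = 592/3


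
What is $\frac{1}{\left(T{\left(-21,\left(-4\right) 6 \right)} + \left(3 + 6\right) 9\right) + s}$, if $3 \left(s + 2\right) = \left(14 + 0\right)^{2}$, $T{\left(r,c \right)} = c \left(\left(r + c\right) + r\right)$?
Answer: $\frac{3}{5185} \approx 0.00057859$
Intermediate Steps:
$T{\left(r,c \right)} = c \left(c + 2 r\right)$ ($T{\left(r,c \right)} = c \left(\left(c + r\right) + r\right) = c \left(c + 2 r\right)$)
$s = \frac{190}{3}$ ($s = -2 + \frac{\left(14 + 0\right)^{2}}{3} = -2 + \frac{14^{2}}{3} = -2 + \frac{1}{3} \cdot 196 = -2 + \frac{196}{3} = \frac{190}{3} \approx 63.333$)
$\frac{1}{\left(T{\left(-21,\left(-4\right) 6 \right)} + \left(3 + 6\right) 9\right) + s} = \frac{1}{\left(\left(-4\right) 6 \left(\left(-4\right) 6 + 2 \left(-21\right)\right) + \left(3 + 6\right) 9\right) + \frac{190}{3}} = \frac{1}{\left(- 24 \left(-24 - 42\right) + 9 \cdot 9\right) + \frac{190}{3}} = \frac{1}{\left(\left(-24\right) \left(-66\right) + 81\right) + \frac{190}{3}} = \frac{1}{\left(1584 + 81\right) + \frac{190}{3}} = \frac{1}{1665 + \frac{190}{3}} = \frac{1}{\frac{5185}{3}} = \frac{3}{5185}$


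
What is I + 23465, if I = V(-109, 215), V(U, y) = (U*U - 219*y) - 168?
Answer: -11907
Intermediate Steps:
V(U, y) = -168 + U² - 219*y (V(U, y) = (U² - 219*y) - 168 = -168 + U² - 219*y)
I = -35372 (I = -168 + (-109)² - 219*215 = -168 + 11881 - 47085 = -35372)
I + 23465 = -35372 + 23465 = -11907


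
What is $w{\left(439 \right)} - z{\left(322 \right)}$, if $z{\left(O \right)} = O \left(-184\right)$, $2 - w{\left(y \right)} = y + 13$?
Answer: $58798$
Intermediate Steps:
$w{\left(y \right)} = -11 - y$ ($w{\left(y \right)} = 2 - \left(y + 13\right) = 2 - \left(13 + y\right) = -11 - y$)
$z{\left(O \right)} = - 184 O$
$w{\left(439 \right)} - z{\left(322 \right)} = \left(-11 - 439\right) - \left(-184\right) 322 = \left(-11 - 439\right) - -59248 = -450 + 59248 = 58798$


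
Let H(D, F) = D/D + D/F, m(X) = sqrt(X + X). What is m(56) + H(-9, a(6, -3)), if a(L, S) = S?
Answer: 4 + 4*sqrt(7) ≈ 14.583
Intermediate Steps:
m(X) = sqrt(2)*sqrt(X) (m(X) = sqrt(2*X) = sqrt(2)*sqrt(X))
H(D, F) = 1 + D/F
m(56) + H(-9, a(6, -3)) = sqrt(2)*sqrt(56) + (-9 - 3)/(-3) = sqrt(2)*(2*sqrt(14)) - 1/3*(-12) = 4*sqrt(7) + 4 = 4 + 4*sqrt(7)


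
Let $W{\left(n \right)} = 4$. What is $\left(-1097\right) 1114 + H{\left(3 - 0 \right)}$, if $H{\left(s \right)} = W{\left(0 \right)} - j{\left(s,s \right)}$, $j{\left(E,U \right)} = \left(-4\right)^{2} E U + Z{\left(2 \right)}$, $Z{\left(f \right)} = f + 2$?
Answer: $-1222202$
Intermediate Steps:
$Z{\left(f \right)} = 2 + f$
$j{\left(E,U \right)} = 4 + 16 E U$ ($j{\left(E,U \right)} = \left(-4\right)^{2} E U + \left(2 + 2\right) = 16 E U + 4 = 4 + 16 E U$)
$H{\left(s \right)} = - 16 s^{2}$ ($H{\left(s \right)} = 4 - \left(4 + 16 s s\right) = 4 - \left(4 + 16 s^{2}\right) = - 16 s^{2}$)
$\left(-1097\right) 1114 + H{\left(3 - 0 \right)} = \left(-1097\right) 1114 - 16 \left(3 - 0\right)^{2} = -1222058 - 16 \left(3 + 0\right)^{2} = -1222058 - 16 \cdot 3^{2} = -1222058 - 144 = -1222202$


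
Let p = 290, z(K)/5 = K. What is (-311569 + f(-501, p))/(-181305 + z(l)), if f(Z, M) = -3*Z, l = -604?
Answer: 310066/184325 ≈ 1.6822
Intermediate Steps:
z(K) = 5*K
(-311569 + f(-501, p))/(-181305 + z(l)) = (-311569 - 3*(-501))/(-181305 + 5*(-604)) = (-311569 + 1503)/(-181305 - 3020) = -310066/(-184325) = -310066*(-1/184325) = 310066/184325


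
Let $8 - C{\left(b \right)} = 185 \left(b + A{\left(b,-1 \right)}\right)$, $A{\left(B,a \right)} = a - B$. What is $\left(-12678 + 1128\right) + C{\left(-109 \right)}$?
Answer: $-11357$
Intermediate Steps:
$C{\left(b \right)} = 193$ ($C{\left(b \right)} = 8 - 185 \left(b - \left(1 + b\right)\right) = 8 - 185 \left(-1\right) = 8 - -185 = 8 + 185 = 193$)
$\left(-12678 + 1128\right) + C{\left(-109 \right)} = \left(-12678 + 1128\right) + 193 = -11550 + 193 = -11357$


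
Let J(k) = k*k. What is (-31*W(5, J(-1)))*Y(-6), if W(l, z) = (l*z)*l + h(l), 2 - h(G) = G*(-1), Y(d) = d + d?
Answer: 11904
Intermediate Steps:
Y(d) = 2*d
h(G) = 2 + G (h(G) = 2 - G*(-1) = 2 - (-1)*G = 2 + G)
J(k) = k**2
W(l, z) = 2 + l + z*l**2 (W(l, z) = (l*z)*l + (2 + l) = z*l**2 + (2 + l) = 2 + l + z*l**2)
(-31*W(5, J(-1)))*Y(-6) = (-31*(2 + 5 + (-1)**2*5**2))*(2*(-6)) = -31*(2 + 5 + 1*25)*(-12) = -31*(2 + 5 + 25)*(-12) = -31*32*(-12) = -992*(-12) = 11904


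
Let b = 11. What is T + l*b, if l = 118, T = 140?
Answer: 1438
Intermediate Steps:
T + l*b = 140 + 118*11 = 140 + 1298 = 1438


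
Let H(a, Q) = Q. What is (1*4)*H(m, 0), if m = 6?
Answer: 0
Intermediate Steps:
(1*4)*H(m, 0) = (1*4)*0 = 4*0 = 0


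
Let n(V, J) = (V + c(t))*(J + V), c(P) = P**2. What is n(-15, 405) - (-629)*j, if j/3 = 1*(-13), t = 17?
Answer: 82329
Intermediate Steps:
j = -39 (j = 3*(1*(-13)) = 3*(-13) = -39)
n(V, J) = (289 + V)*(J + V) (n(V, J) = (V + 17**2)*(J + V) = (V + 289)*(J + V) = (289 + V)*(J + V))
n(-15, 405) - (-629)*j = ((-15)**2 + 289*405 + 289*(-15) + 405*(-15)) - (-629)*(-39) = (225 + 117045 - 4335 - 6075) - 1*24531 = 106860 - 24531 = 82329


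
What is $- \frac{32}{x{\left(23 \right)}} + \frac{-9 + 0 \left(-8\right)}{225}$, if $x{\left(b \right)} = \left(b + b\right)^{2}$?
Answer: $- \frac{729}{13225} \approx -0.055123$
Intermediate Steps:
$x{\left(b \right)} = 4 b^{2}$ ($x{\left(b \right)} = \left(2 b\right)^{2} = 4 b^{2}$)
$- \frac{32}{x{\left(23 \right)}} + \frac{-9 + 0 \left(-8\right)}{225} = - \frac{32}{4 \cdot 23^{2}} + \frac{-9 + 0 \left(-8\right)}{225} = - \frac{32}{4 \cdot 529} + \left(-9 + 0\right) \frac{1}{225} = - \frac{32}{2116} - \frac{1}{25} = \left(-32\right) \frac{1}{2116} - \frac{1}{25} = - \frac{8}{529} - \frac{1}{25} = - \frac{729}{13225}$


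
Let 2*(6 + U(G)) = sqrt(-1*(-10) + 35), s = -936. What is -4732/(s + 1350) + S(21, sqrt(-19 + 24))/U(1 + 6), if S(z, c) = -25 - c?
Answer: -11536/2277 + 58*sqrt(5)/33 ≈ -1.1363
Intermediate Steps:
U(G) = -6 + 3*sqrt(5)/2 (U(G) = -6 + sqrt(-1*(-10) + 35)/2 = -6 + sqrt(10 + 35)/2 = -6 + sqrt(45)/2 = -6 + (3*sqrt(5))/2 = -6 + 3*sqrt(5)/2)
-4732/(s + 1350) + S(21, sqrt(-19 + 24))/U(1 + 6) = -4732/(-936 + 1350) + (-25 - sqrt(-19 + 24))/(-6 + 3*sqrt(5)/2) = -4732/414 + (-25 - sqrt(5))/(-6 + 3*sqrt(5)/2) = -4732*1/414 + (-25 - sqrt(5))/(-6 + 3*sqrt(5)/2) = -2366/207 + (-25 - sqrt(5))/(-6 + 3*sqrt(5)/2)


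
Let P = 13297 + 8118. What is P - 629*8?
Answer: 16383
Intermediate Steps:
P = 21415
P - 629*8 = 21415 - 629*8 = 21415 - 5032 = 16383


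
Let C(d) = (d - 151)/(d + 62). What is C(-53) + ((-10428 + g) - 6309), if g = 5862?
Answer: -32693/3 ≈ -10898.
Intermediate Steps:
C(d) = (-151 + d)/(62 + d)
C(-53) + ((-10428 + g) - 6309) = (-151 - 53)/(62 - 53) + ((-10428 + 5862) - 6309) = -204/9 + (-4566 - 6309) = (⅑)*(-204) - 10875 = -68/3 - 10875 = -32693/3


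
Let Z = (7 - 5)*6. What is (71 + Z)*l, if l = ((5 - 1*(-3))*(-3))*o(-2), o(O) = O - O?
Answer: 0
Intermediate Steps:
Z = 12 (Z = 2*6 = 12)
o(O) = 0
l = 0 (l = ((5 - 1*(-3))*(-3))*0 = ((5 + 3)*(-3))*0 = (8*(-3))*0 = -24*0 = 0)
(71 + Z)*l = (71 + 12)*0 = 83*0 = 0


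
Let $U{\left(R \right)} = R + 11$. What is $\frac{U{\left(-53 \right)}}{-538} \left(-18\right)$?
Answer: $- \frac{378}{269} \approx -1.4052$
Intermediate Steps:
$U{\left(R \right)} = 11 + R$
$\frac{U{\left(-53 \right)}}{-538} \left(-18\right) = \frac{11 - 53}{-538} \left(-18\right) = \left(-42\right) \left(- \frac{1}{538}\right) \left(-18\right) = \frac{21}{269} \left(-18\right) = - \frac{378}{269}$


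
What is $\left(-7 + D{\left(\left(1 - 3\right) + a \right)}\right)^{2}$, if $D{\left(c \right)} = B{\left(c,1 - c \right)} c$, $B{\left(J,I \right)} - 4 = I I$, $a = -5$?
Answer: $233289$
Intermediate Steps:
$B{\left(J,I \right)} = 4 + I^{2}$ ($B{\left(J,I \right)} = 4 + I I = 4 + I^{2}$)
$D{\left(c \right)} = c \left(4 + \left(1 - c\right)^{2}\right)$ ($D{\left(c \right)} = \left(4 + \left(1 - c\right)^{2}\right) c = c \left(4 + \left(1 - c\right)^{2}\right)$)
$\left(-7 + D{\left(\left(1 - 3\right) + a \right)}\right)^{2} = \left(-7 + \left(\left(1 - 3\right) - 5\right) \left(4 + \left(-1 + \left(\left(1 - 3\right) - 5\right)\right)^{2}\right)\right)^{2} = \left(-7 + \left(-2 - 5\right) \left(4 + \left(-1 - 7\right)^{2}\right)\right)^{2} = \left(-7 - 7 \left(4 + \left(-1 - 7\right)^{2}\right)\right)^{2} = \left(-7 - 7 \left(4 + \left(-8\right)^{2}\right)\right)^{2} = \left(-7 - 7 \left(4 + 64\right)\right)^{2} = \left(-7 - 476\right)^{2} = \left(-483\right)^{2} = 233289$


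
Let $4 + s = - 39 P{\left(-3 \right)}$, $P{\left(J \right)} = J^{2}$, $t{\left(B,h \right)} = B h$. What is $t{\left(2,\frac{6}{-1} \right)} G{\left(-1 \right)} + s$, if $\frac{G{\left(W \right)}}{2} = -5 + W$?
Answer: $-211$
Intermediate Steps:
$G{\left(W \right)} = -10 + 2 W$ ($G{\left(W \right)} = 2 \left(-5 + W\right) = -10 + 2 W$)
$s = -355$ ($s = -4 - 39 \left(-3\right)^{2} = -4 - 351 = -355$)
$t{\left(2,\frac{6}{-1} \right)} G{\left(-1 \right)} + s = 2 \frac{6}{-1} \left(-10 + 2 \left(-1\right)\right) - 355 = 2 \cdot 6 \left(-1\right) \left(-10 - 2\right) - 355 = 2 \left(-6\right) \left(-12\right) - 355 = \left(-12\right) \left(-12\right) - 355 = 144 - 355 = -211$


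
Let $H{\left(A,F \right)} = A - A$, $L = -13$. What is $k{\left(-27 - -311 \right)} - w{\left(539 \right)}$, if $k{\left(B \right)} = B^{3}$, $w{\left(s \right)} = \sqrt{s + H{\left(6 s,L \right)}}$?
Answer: $22906304 - 7 \sqrt{11} \approx 2.2906 \cdot 10^{7}$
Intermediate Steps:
$H{\left(A,F \right)} = 0$
$w{\left(s \right)} = \sqrt{s}$ ($w{\left(s \right)} = \sqrt{s + 0} = \sqrt{s}$)
$k{\left(-27 - -311 \right)} - w{\left(539 \right)} = \left(-27 - -311\right)^{3} - \sqrt{539} = \left(-27 + 311\right)^{3} - 7 \sqrt{11} = 284^{3} - 7 \sqrt{11} = 22906304 - 7 \sqrt{11}$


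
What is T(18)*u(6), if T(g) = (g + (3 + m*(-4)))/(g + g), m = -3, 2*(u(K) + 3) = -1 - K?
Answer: -143/24 ≈ -5.9583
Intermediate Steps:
u(K) = -7/2 - K/2 (u(K) = -3 + (-1 - K)/2 = -3 + (-1/2 - K/2) = -7/2 - K/2)
T(g) = (15 + g)/(2*g) (T(g) = (g + (3 - 3*(-4)))/(g + g) = (g + (3 + 12))/((2*g)) = (g + 15)*(1/(2*g)) = (15 + g)*(1/(2*g)) = (15 + g)/(2*g))
T(18)*u(6) = ((1/2)*(15 + 18)/18)*(-7/2 - 1/2*6) = ((1/2)*(1/18)*33)*(-7/2 - 3) = (11/12)*(-13/2) = -143/24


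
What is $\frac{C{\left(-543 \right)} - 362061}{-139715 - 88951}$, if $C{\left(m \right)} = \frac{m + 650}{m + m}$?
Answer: $\frac{393198353}{248331276} \approx 1.5834$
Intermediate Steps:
$C{\left(m \right)} = \frac{650 + m}{2 m}$
$\frac{C{\left(-543 \right)} - 362061}{-139715 - 88951} = \frac{\frac{650 - 543}{2 \left(-543\right)} - 362061}{-139715 - 88951} = \frac{\frac{1}{2} \left(- \frac{1}{543}\right) 107 - 362061}{-228666} = \left(- \frac{107}{1086} - 362061\right) \left(- \frac{1}{228666}\right) = \left(- \frac{393198353}{1086}\right) \left(- \frac{1}{228666}\right) = \frac{393198353}{248331276}$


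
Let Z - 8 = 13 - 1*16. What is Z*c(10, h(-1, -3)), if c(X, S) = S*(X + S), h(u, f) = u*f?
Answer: 195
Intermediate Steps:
Z = 5 (Z = 8 + (13 - 1*16) = 8 + (13 - 16) = 8 - 3 = 5)
h(u, f) = f*u
c(X, S) = S*(S + X)
Z*c(10, h(-1, -3)) = 5*((-3*(-1))*(-3*(-1) + 10)) = 5*(3*(3 + 10)) = 5*(3*13) = 5*39 = 195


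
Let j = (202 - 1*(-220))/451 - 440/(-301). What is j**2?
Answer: 105925513444/18428334001 ≈ 5.7480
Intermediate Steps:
j = 325462/135751 (j = (202 + 220)*(1/451) - 440*(-1/301) = 422*(1/451) + 440/301 = 422/451 + 440/301 = 325462/135751 ≈ 2.3975)
j**2 = (325462/135751)**2 = 105925513444/18428334001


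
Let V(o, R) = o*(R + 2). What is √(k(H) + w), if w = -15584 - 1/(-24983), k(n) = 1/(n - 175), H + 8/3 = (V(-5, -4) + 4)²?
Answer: 2*I*√7355835050887785/1374065 ≈ 124.84*I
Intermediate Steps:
V(o, R) = o*(2 + R)
H = 580/3 (H = -8/3 + (-5*(2 - 4) + 4)² = -8/3 + (-5*(-2) + 4)² = -8/3 + (10 + 4)² = -8/3 + 14² = -8/3 + 196 = 580/3 ≈ 193.33)
k(n) = 1/(-175 + n)
w = -389335071/24983 (w = -15584 - 1*(-1/24983) = -15584 + 1/24983 = -389335071/24983 ≈ -15584.)
√(k(H) + w) = √(1/(-175 + 580/3) - 389335071/24983) = √(1/(55/3) - 389335071/24983) = √(3/55 - 389335071/24983) = √(-21413353956/1374065) = 2*I*√7355835050887785/1374065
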